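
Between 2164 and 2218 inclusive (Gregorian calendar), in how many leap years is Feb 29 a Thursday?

Leap years in 2164–2218: 13 of them.
Feb 29 weekday advances by 5 (mod 7) from one leap year to the next four years later (or differs when a century non-leap intervenes).
Leap-day weekdays: 2164:Wed 2168:Mon 2172:Sat 2176:Thu✓ 2180:Tue 2184:Sun 2188:Fri 2192:Wed 2196:Mon 2204:Wed 2208:Mon 2212:Sat 2216:Thu✓
Thursday: 2176, 2216 → 2.

2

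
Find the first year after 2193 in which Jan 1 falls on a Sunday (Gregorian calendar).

2197

Jan 1 advances by 2 weekdays after a leap year and by 1 after a common year.
2193: Jan 1 is Tuesday.
2194: Wednesday
2195: Thursday
2196: Friday (leap)
2197: Sunday
2197 begins on a Sunday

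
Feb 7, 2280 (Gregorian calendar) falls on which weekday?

Saturday

January 1, 2280 is a Thursday.
February 7 is day 38 of the year, i.e. 37 days after Jan 1.
37 mod 7 = 2, so advance 2 weekdays from Thursday: Saturday.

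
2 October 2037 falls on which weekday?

January 1, 2037 is a Thursday.
October 2 is day 275 of the year, i.e. 274 days after Jan 1.
274 mod 7 = 1, so advance 1 weekday from Thursday: Friday.

Friday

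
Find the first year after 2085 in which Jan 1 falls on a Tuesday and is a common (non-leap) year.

Jan 1 advances by 2 weekdays after a leap year and by 1 after a common year.
2085: Jan 1 is Monday.
2086: Tuesday
2086 begins on a Tuesday and is a common year.

2086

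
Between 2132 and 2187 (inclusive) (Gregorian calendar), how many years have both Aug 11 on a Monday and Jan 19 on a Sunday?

6

Check each year's weekday for Aug 11 and Jan 19:
  2132: Mon/Sat  2133: Tue/Mon  2134: Wed/Tue  2135: Thu/Wed  2136: Sat/Thu  2137: Sun/Sat  2138: Mon/Sun ✓  2139: Tue/Mon  2140: Thu/Tue  2141: Fri/Thu  2142: Sat/Fri  2143: Sun/Sat  2144: Tue/Sun  2145: Wed/Tue  …(28 more)…  2174: Thu/Wed  2175: Fri/Thu  2176: Sun/Fri  2177: Mon/Sun ✓  2178: Tue/Mon  2179: Wed/Tue  2180: Fri/Wed  2181: Sat/Fri  2182: Sun/Sat  2183: Mon/Sun ✓  2184: Wed/Mon  2185: Thu/Wed  2186: Fri/Thu  2187: Sat/Fri
Both conditions hold in: 2138, 2149, 2155, 2166, 2177, 2183 — 6.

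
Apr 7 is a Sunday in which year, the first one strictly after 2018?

2019

From one year to the next, a fixed date's weekday advances by 1, or by 2 when a Feb 29 lies between the two dates.
2018: April 7 is Saturday.
2019: Sunday (+1)
Apr 7 falls on a Sunday in 2019.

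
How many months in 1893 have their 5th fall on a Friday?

Check the 5th of each month of 1893: Jan 5: Thu, Feb 5: Sun, Mar 5: Sun, Apr 5: Wed, May 5: Fri, Jun 5: Mon, Jul 5: Wed, Aug 5: Sat, Sep 5: Tue, Oct 5: Thu, Nov 5: Sun, Dec 5: Tue.
Friday occurs in May — 1 month.

1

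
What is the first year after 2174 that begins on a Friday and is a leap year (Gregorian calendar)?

2196

Jan 1 advances by 2 weekdays after a leap year and by 1 after a common year.
2174: Jan 1 is Saturday.
2175: Sunday
2176: Monday (leap)
2177: Wednesday
2178: Thursday
2179: Friday
2180: Saturday (leap)
2181: Monday
2182: Tuesday
2183: Wednesday
2184: Thursday (leap)
2185: Saturday
2186: Sunday
2187: Monday
2188: Tuesday (leap)
2189: Thursday
2190: Friday
2191: Saturday
2192: Sunday (leap)
2193: Tuesday
2194: Wednesday
2195: Thursday
2196: Friday (leap)
2196 begins on a Friday and is a leap year.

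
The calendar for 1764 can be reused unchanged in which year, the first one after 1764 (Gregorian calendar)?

1792

Two years share a calendar iff Jan 1 falls on the same weekday and both are leap or both are common. 1764: Jan 1 is Sunday, leap year.
1765: Jan 1 Tuesday, common
1766: Jan 1 Wednesday, common
1767: Jan 1 Thursday, common
1768: Jan 1 Friday, leap
1769: Jan 1 Sunday, common
1770: Jan 1 Monday, common
1771: Jan 1 Tuesday, common
1772: Jan 1 Wednesday, leap
1773: Jan 1 Friday, common
1774: Jan 1 Saturday, common
1775: Jan 1 Sunday, common
1776: Jan 1 Monday, leap
1777: Jan 1 Wednesday, common
1778: Jan 1 Thursday, common
1779: Jan 1 Friday, common
1780: Jan 1 Saturday, leap
1781: Jan 1 Monday, common
1782: Jan 1 Tuesday, common
1783: Jan 1 Wednesday, common
1784: Jan 1 Thursday, leap
1785: Jan 1 Saturday, common
1786: Jan 1 Sunday, common
1787: Jan 1 Monday, common
1788: Jan 1 Tuesday, leap
1789: Jan 1 Thursday, common
1790: Jan 1 Friday, common
1791: Jan 1 Saturday, common
1792: Jan 1 Sunday, leap
1792 matches on both conditions.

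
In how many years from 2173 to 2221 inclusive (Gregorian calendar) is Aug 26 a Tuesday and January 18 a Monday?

Check each year's weekday for Aug 26 and January 18:
  2173: Thu/Mon  2174: Fri/Tue  2175: Sat/Wed  2176: Mon/Thu  2177: Tue/Sat  2178: Wed/Sun  2179: Thu/Mon  2180: Sat/Tue  2181: Sun/Thu  2182: Mon/Fri  2183: Tue/Sat  2184: Thu/Sun  2185: Fri/Tue  2186: Sat/Wed  …(21 more)…  2208: Fri/Mon  2209: Sat/Wed  2210: Sun/Thu  2211: Mon/Fri  2212: Wed/Sat  2213: Thu/Mon  2214: Fri/Tue  2215: Sat/Wed  2216: Mon/Thu  2217: Tue/Sat  2218: Wed/Sun  2219: Thu/Mon  2220: Sat/Tue  2221: Sun/Thu
Both conditions hold in: no year — 0.

0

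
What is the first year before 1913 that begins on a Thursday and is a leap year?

1880

Jan 1 advances by 2 weekdays after a leap year and by 1 after a common year.
1913: Jan 1 is Wednesday.
1912: Monday (leap)
1911: Sunday
1910: Saturday
1909: Friday
1908: Wednesday (leap)
1907: Tuesday
1906: Monday
1905: Sunday
1904: Friday (leap)
1903: Thursday
1902: Wednesday
1901: Tuesday
1900: Monday
1899: Sunday
1898: Saturday
1897: Friday
1896: Wednesday (leap)
1895: Tuesday
1894: Monday
1893: Sunday
1892: Friday (leap)
1891: Thursday
1890: Wednesday
1889: Tuesday
1888: Sunday (leap)
1887: Saturday
1886: Friday
1885: Thursday
1884: Tuesday (leap)
1883: Monday
1882: Sunday
1881: Saturday
1880: Thursday (leap)
1880 begins on a Thursday and is a leap year.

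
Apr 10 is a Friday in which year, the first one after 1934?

From one year to the next, a fixed date's weekday advances by 1, or by 2 when a Feb 29 lies between the two dates.
1934: April 10 is Tuesday.
1935: Wednesday (+1)
1936: Friday (+2)
Apr 10 falls on a Friday in 1936.

1936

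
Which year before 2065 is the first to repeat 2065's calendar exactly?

Two years share a calendar iff Jan 1 falls on the same weekday and both are leap or both are common. 2065: Jan 1 is Thursday, common year.
2064: Jan 1 Tuesday, leap
2063: Jan 1 Monday, common
2062: Jan 1 Sunday, common
2061: Jan 1 Saturday, common
2060: Jan 1 Thursday, leap
2059: Jan 1 Wednesday, common
2058: Jan 1 Tuesday, common
2057: Jan 1 Monday, common
2056: Jan 1 Saturday, leap
2055: Jan 1 Friday, common
2054: Jan 1 Thursday, common
2054 matches on both conditions.

2054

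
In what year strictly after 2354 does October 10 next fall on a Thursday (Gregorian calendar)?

From one year to the next, a fixed date's weekday advances by 1, or by 2 when a Feb 29 lies between the two dates.
2354: October 10 is Sunday.
2355: Monday (+1)
2356: Wednesday (+2)
2357: Thursday (+1)
October 10 falls on a Thursday in 2357.

2357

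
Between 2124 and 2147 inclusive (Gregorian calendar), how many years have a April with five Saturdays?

April has 30 days; it has five Saturdays when Saturday falls among the first (month-length − 28) days — i.e. when April 1 is one of Saturday/Friday.
April 1 by year: 2124:Sat✓ 2125:Sun 2126:Mon 2127:Tue 2128:Thu 2129:Fri✓ 2130:Sat✓ 2131:Sun 2132:Tue 2133:Wed 2134:Thu 2135:Fri✓ 2136:Sun 2137:Mon 2138:Tue 2139:Wed 2140:Fri✓ 2141:Sat✓ 2142:Sun 2143:Mon 2144:Wed 2145:Thu 2146:Fri✓ 2147:Sat✓
Years with five Saturdays: 2124, 2129, 2130, 2135, 2140, 2141, 2146, 2147 → 8.

8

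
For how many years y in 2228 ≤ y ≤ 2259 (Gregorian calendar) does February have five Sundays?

1

February has 28 days (29 in leap years); it has five Sundays when Sunday falls among the first (month-length − 28) days — i.e. when February 1 is Sunday in a leap year (never in a common year).
February 1 by year: 2228:Fri 2229:Sun 2230:Mon 2231:Tue 2232:Wed 2233:Fri 2234:Sat 2235:Sun 2236:Mon 2237:Wed 2238:Thu 2239:Fri 2240:Sat 2241:Mon 2242:Tue 2243:Wed 2244:Thu 2245:Sat 2246:Sun 2247:Mon 2248:Tue 2249:Thu 2250:Fri 2251:Sat 2252:Sun✓ 2253:Tue 2254:Wed 2255:Thu 2256:Fri 2257:Sun 2258:Mon 2259:Tue
Years with five Sundays: 2252 → 1.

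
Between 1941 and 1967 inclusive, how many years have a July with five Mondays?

11

July has 31 days; it has five Mondays when Monday falls among the first (month-length − 28) days — i.e. when July 1 is one of Monday/Sunday/Saturday.
July 1 by year: 1941:Tue 1942:Wed 1943:Thu 1944:Sat✓ 1945:Sun✓ 1946:Mon✓ 1947:Tue 1948:Thu 1949:Fri 1950:Sat✓ 1951:Sun✓ 1952:Tue 1953:Wed 1954:Thu 1955:Fri 1956:Sun✓ 1957:Mon✓ 1958:Tue 1959:Wed 1960:Fri 1961:Sat✓ 1962:Sun✓ 1963:Mon✓ 1964:Wed 1965:Thu 1966:Fri 1967:Sat✓
Years with five Mondays: 1944, 1945, 1946, 1950, 1951, 1956, 1957, 1961, 1962, 1963, 1967 → 11.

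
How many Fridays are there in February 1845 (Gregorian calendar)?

4

February 1845 has 28 days and begins on Saturday.
The first Friday is February 7.
Fridays fall on 7, 14, 21, 28 — that's 4.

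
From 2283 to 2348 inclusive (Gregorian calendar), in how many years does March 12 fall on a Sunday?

Track March 12's weekday year by year (advancing +1, or +2 across a Feb 29):
  2283: Mon  2284: Wed (+2)  2285: Thu (+1)  2286: Fri (+1)  2287: Sat (+1)
  2288: Mon (+2)  2289: Tue (+1)  2290: Wed (+1)  2291: Thu (+1)  2292: Sat (+2)
  2293: Sun (+1) ✓  2294: Mon (+1)  2295: Tue (+1)  2296: Thu (+2)  … (38 more years) …
  2335: Tue (+1)  2336: Thu (+2)  2337: Fri (+1)  2338: Sat (+1)  2339: Sun (+1) ✓
  2340: Tue (+2)  2341: Wed (+1)  2342: Thu (+1)  2343: Fri (+1)  2344: Sun (+2) ✓
  2345: Mon (+1)  2346: Tue (+1)  2347: Wed (+1)  2348: Fri (+2)
Sunday years: 2293, 2299, 2305, 2311, 2316, 2322, 2333, 2339, 2344 — 9 in total.

9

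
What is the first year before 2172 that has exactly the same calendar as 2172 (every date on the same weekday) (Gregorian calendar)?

2144

Two years share a calendar iff Jan 1 falls on the same weekday and both are leap or both are common. 2172: Jan 1 is Wednesday, leap year.
2171: Jan 1 Tuesday, common
2170: Jan 1 Monday, common
2169: Jan 1 Sunday, common
2168: Jan 1 Friday, leap
2167: Jan 1 Thursday, common
2166: Jan 1 Wednesday, common
2165: Jan 1 Tuesday, common
2164: Jan 1 Sunday, leap
2163: Jan 1 Saturday, common
2162: Jan 1 Friday, common
2161: Jan 1 Thursday, common
2160: Jan 1 Tuesday, leap
2159: Jan 1 Monday, common
2158: Jan 1 Sunday, common
2157: Jan 1 Saturday, common
2156: Jan 1 Thursday, leap
2155: Jan 1 Wednesday, common
2154: Jan 1 Tuesday, common
2153: Jan 1 Monday, common
2152: Jan 1 Saturday, leap
2151: Jan 1 Friday, common
2150: Jan 1 Thursday, common
2149: Jan 1 Wednesday, common
2148: Jan 1 Monday, leap
2147: Jan 1 Sunday, common
2146: Jan 1 Saturday, common
2145: Jan 1 Friday, common
2144: Jan 1 Wednesday, leap
2144 matches on both conditions.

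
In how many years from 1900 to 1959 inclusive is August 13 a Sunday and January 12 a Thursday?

6

Check each year's weekday for August 13 and January 12:
  1900: Mon/Fri  1901: Tue/Sat  1902: Wed/Sun  1903: Thu/Mon  1904: Sat/Tue  1905: Sun/Thu ✓  1906: Mon/Fri  1907: Tue/Sat  1908: Thu/Sun  1909: Fri/Tue  1910: Sat/Wed  1911: Sun/Thu ✓  1912: Tue/Fri  1913: Wed/Sun  …(32 more)…  1946: Tue/Sat  1947: Wed/Sun  1948: Fri/Mon  1949: Sat/Wed  1950: Sun/Thu ✓  1951: Mon/Fri  1952: Wed/Sat  1953: Thu/Mon  1954: Fri/Tue  1955: Sat/Wed  1956: Mon/Thu  1957: Tue/Sat  1958: Wed/Sun  1959: Thu/Mon
Both conditions hold in: 1905, 1911, 1922, 1933, 1939, 1950 — 6.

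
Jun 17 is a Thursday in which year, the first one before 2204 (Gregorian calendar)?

From one year to the next, a fixed date's weekday advances by 1, or by 2 when a Feb 29 lies between the two dates.
2204: June 17 is Sunday.
2203: Friday (−2)
2202: Thursday (−1)
Jun 17 falls on a Thursday in 2202.

2202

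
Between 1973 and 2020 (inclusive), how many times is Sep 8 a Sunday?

7

Track Sep 8's weekday year by year (advancing +1, or +2 across a Feb 29):
  1973: Sat  1974: Sun (+1) ✓  1975: Mon (+1)  1976: Wed (+2)  1977: Thu (+1)
  1978: Fri (+1)  1979: Sat (+1)  1980: Mon (+2)  1981: Tue (+1)  1982: Wed (+1)
  1983: Thu (+1)  1984: Sat (+2)  1985: Sun (+1) ✓  1986: Mon (+1)  … (20 more years) …
  2007: Sat (+1)  2008: Mon (+2)  2009: Tue (+1)  2010: Wed (+1)  2011: Thu (+1)
  2012: Sat (+2)  2013: Sun (+1) ✓  2014: Mon (+1)  2015: Tue (+1)  2016: Thu (+2)
  2017: Fri (+1)  2018: Sat (+1)  2019: Sun (+1) ✓  2020: Tue (+2)
Sunday years: 1974, 1985, 1991, 1996, 2002, 2013, 2019 — 7 in total.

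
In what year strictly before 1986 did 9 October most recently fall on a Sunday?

1983

From one year to the next, a fixed date's weekday advances by 1, or by 2 when a Feb 29 lies between the two dates.
1986: October 9 is Thursday.
1985: Wednesday (−1)
1984: Tuesday (−1)
1983: Sunday (−2)
9 October falls on a Sunday in 1983.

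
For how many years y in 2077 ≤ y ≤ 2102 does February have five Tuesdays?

February has 28 days (29 in leap years); it has five Tuesdays when Tuesday falls among the first (month-length − 28) days — i.e. when February 1 is Tuesday in a leap year (never in a common year).
February 1 by year: 2077:Mon 2078:Tue 2079:Wed 2080:Thu 2081:Sat 2082:Sun 2083:Mon 2084:Tue✓ 2085:Thu 2086:Fri 2087:Sat 2088:Sun 2089:Tue 2090:Wed 2091:Thu 2092:Fri 2093:Sun 2094:Mon 2095:Tue 2096:Wed 2097:Fri 2098:Sat 2099:Sun 2100:Mon 2101:Tue 2102:Wed
Years with five Tuesdays: 2084 → 1.

1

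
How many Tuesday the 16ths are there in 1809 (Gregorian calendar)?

Check the 16th of each month of 1809: Jan 16: Mon, Feb 16: Thu, Mar 16: Thu, Apr 16: Sun, May 16: Tue, Jun 16: Fri, Jul 16: Sun, Aug 16: Wed, Sep 16: Sat, Oct 16: Mon, Nov 16: Thu, Dec 16: Sat.
Tuesday occurs in May — 1 month.

1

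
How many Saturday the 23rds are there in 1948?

Check the 23rd of each month of 1948: Jan 23: Fri, Feb 23: Mon, Mar 23: Tue, Apr 23: Fri, May 23: Sun, Jun 23: Wed, Jul 23: Fri, Aug 23: Mon, Sep 23: Thu, Oct 23: Sat, Nov 23: Tue, Dec 23: Thu.
Saturday occurs in October — 1 month.

1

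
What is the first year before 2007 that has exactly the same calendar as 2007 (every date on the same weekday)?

2001

Two years share a calendar iff Jan 1 falls on the same weekday and both are leap or both are common. 2007: Jan 1 is Monday, common year.
2006: Jan 1 Sunday, common
2005: Jan 1 Saturday, common
2004: Jan 1 Thursday, leap
2003: Jan 1 Wednesday, common
2002: Jan 1 Tuesday, common
2001: Jan 1 Monday, common
2001 matches on both conditions.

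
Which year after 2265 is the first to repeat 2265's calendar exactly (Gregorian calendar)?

Two years share a calendar iff Jan 1 falls on the same weekday and both are leap or both are common. 2265: Jan 1 is Sunday, common year.
2266: Jan 1 Monday, common
2267: Jan 1 Tuesday, common
2268: Jan 1 Wednesday, leap
2269: Jan 1 Friday, common
2270: Jan 1 Saturday, common
2271: Jan 1 Sunday, common
2271 matches on both conditions.

2271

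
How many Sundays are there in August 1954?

5

August 1954 has 31 days and begins on Sunday.
The first Sunday is August 1.
Sundays fall on 1, 8, 15, 22, 29 — that's 5.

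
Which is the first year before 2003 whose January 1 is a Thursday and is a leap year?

1976

Jan 1 advances by 2 weekdays after a leap year and by 1 after a common year.
2003: Jan 1 is Wednesday.
2002: Tuesday
2001: Monday
2000: Saturday (leap)
1999: Friday
1998: Thursday
1997: Wednesday
1996: Monday (leap)
1995: Sunday
1994: Saturday
1993: Friday
1992: Wednesday (leap)
1991: Tuesday
1990: Monday
1989: Sunday
1988: Friday (leap)
1987: Thursday
1986: Wednesday
1985: Tuesday
1984: Sunday (leap)
1983: Saturday
1982: Friday
1981: Thursday
1980: Tuesday (leap)
1979: Monday
1978: Sunday
1977: Saturday
1976: Thursday (leap)
1976 begins on a Thursday and is a leap year.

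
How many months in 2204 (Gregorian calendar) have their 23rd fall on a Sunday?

2

Check the 23rd of each month of 2204: Jan 23: Mon, Feb 23: Thu, Mar 23: Fri, Apr 23: Mon, May 23: Wed, Jun 23: Sat, Jul 23: Mon, Aug 23: Thu, Sep 23: Sun, Oct 23: Tue, Nov 23: Fri, Dec 23: Sun.
Sunday occurs in September, December — 2 months.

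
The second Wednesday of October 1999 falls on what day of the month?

October 1, 1999 is a Friday, so the first Wednesday is the 6th.
The second Wednesday is 6 + 7 = 13.

13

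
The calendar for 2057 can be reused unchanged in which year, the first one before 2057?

Two years share a calendar iff Jan 1 falls on the same weekday and both are leap or both are common. 2057: Jan 1 is Monday, common year.
2056: Jan 1 Saturday, leap
2055: Jan 1 Friday, common
2054: Jan 1 Thursday, common
2053: Jan 1 Wednesday, common
2052: Jan 1 Monday, leap
2051: Jan 1 Sunday, common
2050: Jan 1 Saturday, common
2049: Jan 1 Friday, common
2048: Jan 1 Wednesday, leap
2047: Jan 1 Tuesday, common
2046: Jan 1 Monday, common
2046 matches on both conditions.

2046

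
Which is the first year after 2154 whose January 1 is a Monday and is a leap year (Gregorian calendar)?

Jan 1 advances by 2 weekdays after a leap year and by 1 after a common year.
2154: Jan 1 is Tuesday.
2155: Wednesday
2156: Thursday (leap)
2157: Saturday
2158: Sunday
2159: Monday
2160: Tuesday (leap)
2161: Thursday
2162: Friday
2163: Saturday
2164: Sunday (leap)
2165: Tuesday
2166: Wednesday
2167: Thursday
2168: Friday (leap)
2169: Sunday
2170: Monday
2171: Tuesday
2172: Wednesday (leap)
2173: Friday
2174: Saturday
2175: Sunday
2176: Monday (leap)
2176 begins on a Monday and is a leap year.

2176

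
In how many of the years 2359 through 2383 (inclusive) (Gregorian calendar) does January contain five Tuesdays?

10

January has 31 days; it has five Tuesdays when Tuesday falls among the first (month-length − 28) days — i.e. when January 1 is one of Tuesday/Monday/Sunday.
January 1 by year: 2359:Thu 2360:Fri 2361:Sun✓ 2362:Mon✓ 2363:Tue✓ 2364:Wed 2365:Fri 2366:Sat 2367:Sun✓ 2368:Mon✓ 2369:Wed 2370:Thu 2371:Fri 2372:Sat 2373:Mon✓ 2374:Tue✓ 2375:Wed 2376:Thu 2377:Sat 2378:Sun✓ 2379:Mon✓ 2380:Tue✓ 2381:Thu 2382:Fri 2383:Sat
Years with five Tuesdays: 2361, 2362, 2363, 2367, 2368, 2373, 2374, 2378, 2379, 2380 → 10.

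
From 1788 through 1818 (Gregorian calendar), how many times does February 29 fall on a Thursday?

Leap years in 1788–1818: 7 of them.
Feb 29 weekday advances by 5 (mod 7) from one leap year to the next four years later (or differs when a century non-leap intervenes).
Leap-day weekdays: 1788:Fri 1792:Wed 1796:Mon 1804:Wed 1808:Mon 1812:Sat 1816:Thu✓
Thursday: 1816 → 1.

1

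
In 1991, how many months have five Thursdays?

4

A month of length L has five Thursdays iff its first Thursday is on day ≤ L−28 (so day 1–3 in a 31-day month, 1–2 in a 30-day month, day 1 in a leap February).
Checking each month of 1991: Jan starts Tue (31d) ✓; Feb starts Fri (28d); Mar starts Fri (31d); Apr starts Mon (30d); May starts Wed (31d) ✓; Jun starts Sat (30d); Jul starts Mon (31d); Aug starts Thu (31d) ✓; Sep starts Sun (30d); Oct starts Tue (31d) ✓; Nov starts Fri (30d); Dec starts Sun (31d).
Five-Thursday months: January, May, August, October → 4.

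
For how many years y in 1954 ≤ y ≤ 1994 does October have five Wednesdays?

October has 31 days; it has five Wednesdays when Wednesday falls among the first (month-length − 28) days — i.e. when October 1 is one of Wednesday/Tuesday/Monday.
October 1 by year: 1954:Fri 1955:Sat 1956:Mon✓ 1957:Tue✓ 1958:Wed✓ 1959:Thu 1960:Sat 1961:Sun 1962:Mon✓ 1963:Tue✓ 1964:Thu 1965:Fri 1966:Sat 1967:Sun 1968:Tue✓ …(11 more)… 1980:Wed✓ 1981:Thu 1982:Fri 1983:Sat 1984:Mon✓ 1985:Tue✓ 1986:Wed✓ 1987:Thu 1988:Sat 1989:Sun 1990:Mon✓ 1991:Tue✓ 1992:Thu 1993:Fri 1994:Sat
Years with five Wednesdays: 1956, 1957, 1958, 1962, 1963, 1968, 1969, 1973, 1974, 1975, 1979, 1980, 1984, 1985, 1986, 1990, 1991 → 17.

17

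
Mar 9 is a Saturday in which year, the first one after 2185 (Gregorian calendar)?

From one year to the next, a fixed date's weekday advances by 1, or by 2 when a Feb 29 lies between the two dates.
2185: March 9 is Wednesday.
2186: Thursday (+1)
2187: Friday (+1)
2188: Sunday (+2)
2189: Monday (+1)
2190: Tuesday (+1)
2191: Wednesday (+1)
2192: Friday (+2)
2193: Saturday (+1)
Mar 9 falls on a Saturday in 2193.

2193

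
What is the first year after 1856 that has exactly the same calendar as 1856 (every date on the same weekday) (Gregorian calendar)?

Two years share a calendar iff Jan 1 falls on the same weekday and both are leap or both are common. 1856: Jan 1 is Tuesday, leap year.
1857: Jan 1 Thursday, common
1858: Jan 1 Friday, common
1859: Jan 1 Saturday, common
1860: Jan 1 Sunday, leap
1861: Jan 1 Tuesday, common
1862: Jan 1 Wednesday, common
1863: Jan 1 Thursday, common
1864: Jan 1 Friday, leap
1865: Jan 1 Sunday, common
1866: Jan 1 Monday, common
1867: Jan 1 Tuesday, common
1868: Jan 1 Wednesday, leap
1869: Jan 1 Friday, common
1870: Jan 1 Saturday, common
1871: Jan 1 Sunday, common
1872: Jan 1 Monday, leap
1873: Jan 1 Wednesday, common
1874: Jan 1 Thursday, common
1875: Jan 1 Friday, common
1876: Jan 1 Saturday, leap
1877: Jan 1 Monday, common
1878: Jan 1 Tuesday, common
1879: Jan 1 Wednesday, common
1880: Jan 1 Thursday, leap
1881: Jan 1 Saturday, common
1882: Jan 1 Sunday, common
1883: Jan 1 Monday, common
1884: Jan 1 Tuesday, leap
1884 matches on both conditions.

1884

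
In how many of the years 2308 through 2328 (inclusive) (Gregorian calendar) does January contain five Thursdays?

8

January has 31 days; it has five Thursdays when Thursday falls among the first (month-length − 28) days — i.e. when January 1 is one of Thursday/Wednesday/Tuesday.
January 1 by year: 2308:Wed✓ 2309:Fri 2310:Sat 2311:Sun 2312:Mon 2313:Wed✓ 2314:Thu✓ 2315:Fri 2316:Sat 2317:Mon 2318:Tue✓ 2319:Wed✓ 2320:Thu✓ 2321:Sat 2322:Sun 2323:Mon 2324:Tue✓ 2325:Thu✓ 2326:Fri 2327:Sat 2328:Sun
Years with five Thursdays: 2308, 2313, 2314, 2318, 2319, 2320, 2324, 2325 → 8.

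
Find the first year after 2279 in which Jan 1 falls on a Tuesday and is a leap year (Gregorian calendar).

Jan 1 advances by 2 weekdays after a leap year and by 1 after a common year.
2279: Jan 1 is Wednesday.
2280: Thursday (leap)
2281: Saturday
2282: Sunday
2283: Monday
2284: Tuesday (leap)
2284 begins on a Tuesday and is a leap year.

2284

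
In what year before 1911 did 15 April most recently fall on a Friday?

1910

From one year to the next, a fixed date's weekday advances by 1, or by 2 when a Feb 29 lies between the two dates.
1911: April 15 is Saturday.
1910: Friday (−1)
15 April falls on a Friday in 1910.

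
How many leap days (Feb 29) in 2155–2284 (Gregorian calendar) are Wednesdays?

5

Leap years in 2155–2284: 32 of them.
Feb 29 weekday advances by 5 (mod 7) from one leap year to the next four years later (or differs when a century non-leap intervenes).
Leap-day weekdays: 2156:Sun 2160:Fri 2164:Wed✓ 2168:Mon 2172:Sat 2176:Thu 2180:Tue 2184:Sun 2188:Fri 2192:Wed✓ 2196:Mon 2204:Wed✓ 2208:Mon …(6 more)… 2236:Mon 2240:Sat 2244:Thu 2248:Tue 2252:Sun 2256:Fri 2260:Wed✓ 2264:Mon 2268:Sat 2272:Thu 2276:Tue 2280:Sun 2284:Fri
Wednesday: 2164, 2192, 2204, 2232, 2260 → 5.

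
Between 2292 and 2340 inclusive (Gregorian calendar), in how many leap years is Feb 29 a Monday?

Leap years in 2292–2340: 12 of them.
Feb 29 weekday advances by 5 (mod 7) from one leap year to the next four years later (or differs when a century non-leap intervenes).
Leap-day weekdays: 2292:Mon✓ 2296:Sat 2304:Mon✓ 2308:Sat 2312:Thu 2316:Tue 2320:Sun 2324:Fri 2328:Wed 2332:Mon✓ 2336:Sat 2340:Thu
Monday: 2292, 2304, 2332 → 3.

3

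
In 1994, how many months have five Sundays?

4

A month of length L has five Sundays iff its first Sunday is on day ≤ L−28 (so day 1–3 in a 31-day month, 1–2 in a 30-day month, day 1 in a leap February).
Checking each month of 1994: Jan starts Sat (31d) ✓; Feb starts Tue (28d); Mar starts Tue (31d); Apr starts Fri (30d); May starts Sun (31d) ✓; Jun starts Wed (30d); Jul starts Fri (31d) ✓; Aug starts Mon (31d); Sep starts Thu (30d); Oct starts Sat (31d) ✓; Nov starts Tue (30d); Dec starts Thu (31d).
Five-Sunday months: January, May, July, October → 4.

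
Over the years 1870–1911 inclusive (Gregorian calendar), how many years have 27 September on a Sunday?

6

Track 27 September's weekday year by year (advancing +1, or +2 across a Feb 29):
  1870: Tue  1871: Wed (+1)  1872: Fri (+2)  1873: Sat (+1)  1874: Sun (+1) ✓
  1875: Mon (+1)  1876: Wed (+2)  1877: Thu (+1)  1878: Fri (+1)  1879: Sat (+1)
  1880: Mon (+2)  1881: Tue (+1)  1882: Wed (+1)  1883: Thu (+1)  … (14 more years) …
  1898: Tue (+1)  1899: Wed (+1)  1900: Thu (+1)  1901: Fri (+1)  1902: Sat (+1)
  1903: Sun (+1) ✓  1904: Tue (+2)  1905: Wed (+1)  1906: Thu (+1)  1907: Fri (+1)
  1908: Sun (+2) ✓  1909: Mon (+1)  1910: Tue (+1)  1911: Wed (+1)
Sunday years: 1874, 1885, 1891, 1896, 1903, 1908 — 6 in total.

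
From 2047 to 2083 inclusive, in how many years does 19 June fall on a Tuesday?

Track 19 June's weekday year by year (advancing +1, or +2 across a Feb 29):
  2047: Wed  2048: Fri (+2)  2049: Sat (+1)  2050: Sun (+1)  2051: Mon (+1)
  2052: Wed (+2)  2053: Thu (+1)  2054: Fri (+1)  2055: Sat (+1)  2056: Mon (+2)
  2057: Tue (+1) ✓  2058: Wed (+1)  2059: Thu (+1)  2060: Sat (+2)  … (9 more years) …
  2070: Thu (+1)  2071: Fri (+1)  2072: Sun (+2)  2073: Mon (+1)  2074: Tue (+1) ✓
  2075: Wed (+1)  2076: Fri (+2)  2077: Sat (+1)  2078: Sun (+1)  2079: Mon (+1)
  2080: Wed (+2)  2081: Thu (+1)  2082: Fri (+1)  2083: Sat (+1)
Tuesday years: 2057, 2063, 2068, 2074 — 4 in total.

4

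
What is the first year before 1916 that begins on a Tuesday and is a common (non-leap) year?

1907

Jan 1 advances by 2 weekdays after a leap year and by 1 after a common year.
1916: Jan 1 is Saturday (leap).
1915: Friday
1914: Thursday
1913: Wednesday
1912: Monday (leap)
1911: Sunday
1910: Saturday
1909: Friday
1908: Wednesday (leap)
1907: Tuesday
1907 begins on a Tuesday and is a common year.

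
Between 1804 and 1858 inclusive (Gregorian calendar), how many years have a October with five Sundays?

October has 31 days; it has five Sundays when Sunday falls among the first (month-length − 28) days — i.e. when October 1 is one of Sunday/Saturday/Friday.
October 1 by year: 1804:Mon 1805:Tue 1806:Wed 1807:Thu 1808:Sat✓ 1809:Sun✓ 1810:Mon 1811:Tue 1812:Thu 1813:Fri✓ 1814:Sat✓ 1815:Sun✓ 1816:Tue 1817:Wed 1818:Thu …(25 more)… 1844:Tue 1845:Wed 1846:Thu 1847:Fri✓ 1848:Sun✓ 1849:Mon 1850:Tue 1851:Wed 1852:Fri✓ 1853:Sat✓ 1854:Sun✓ 1855:Mon 1856:Wed 1857:Thu 1858:Fri✓
Years with five Sundays: 1808, 1809, 1813, 1814, 1815, 1819, 1820, 1824, 1825, 1826, 1830, 1831, 1836, 1837, 1841, 1842, 1843, 1847, 1848, 1852, 1853, 1854, 1858 → 23.

23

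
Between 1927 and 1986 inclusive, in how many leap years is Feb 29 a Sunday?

2

Leap years in 1927–1986: 15 of them.
Feb 29 weekday advances by 5 (mod 7) from one leap year to the next four years later (or differs when a century non-leap intervenes).
Leap-day weekdays: 1928:Wed 1932:Mon 1936:Sat 1940:Thu 1944:Tue 1948:Sun✓ 1952:Fri 1956:Wed 1960:Mon 1964:Sat 1968:Thu 1972:Tue 1976:Sun✓ 1980:Fri 1984:Wed
Sunday: 1948, 1976 → 2.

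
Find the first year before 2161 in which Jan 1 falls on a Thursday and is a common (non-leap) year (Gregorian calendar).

2150

Jan 1 advances by 2 weekdays after a leap year and by 1 after a common year.
2161: Jan 1 is Thursday.
2160: Tuesday (leap)
2159: Monday
2158: Sunday
2157: Saturday
2156: Thursday (leap)
2155: Wednesday
2154: Tuesday
2153: Monday
2152: Saturday (leap)
2151: Friday
2150: Thursday
2150 begins on a Thursday and is a common year.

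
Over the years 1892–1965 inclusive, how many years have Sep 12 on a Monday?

11

Track Sep 12's weekday year by year (advancing +1, or +2 across a Feb 29):
  1892: Mon ✓  1893: Tue (+1)  1894: Wed (+1)  1895: Thu (+1)  1896: Sat (+2)
  1897: Sun (+1)  1898: Mon (+1) ✓  1899: Tue (+1)  1900: Wed (+1)  1901: Thu (+1)
  1902: Fri (+1)  1903: Sat (+1)  1904: Mon (+2) ✓  1905: Tue (+1)  … (46 more years) …
  1952: Fri (+2)  1953: Sat (+1)  1954: Sun (+1)  1955: Mon (+1) ✓  1956: Wed (+2)
  1957: Thu (+1)  1958: Fri (+1)  1959: Sat (+1)  1960: Mon (+2) ✓  1961: Tue (+1)
  1962: Wed (+1)  1963: Thu (+1)  1964: Sat (+2)  1965: Sun (+1)
Monday years: 1892, 1898, 1904, 1910, 1921, 1927, 1932, 1938, 1949, 1955, 1960 — 11 in total.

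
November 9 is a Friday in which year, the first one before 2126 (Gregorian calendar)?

From one year to the next, a fixed date's weekday advances by 1, or by 2 when a Feb 29 lies between the two dates.
2126: November 9 is Saturday.
2125: Friday (−1)
November 9 falls on a Friday in 2125.

2125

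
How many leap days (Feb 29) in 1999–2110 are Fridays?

Leap years in 1999–2110: 27 of them.
Feb 29 weekday advances by 5 (mod 7) from one leap year to the next four years later (or differs when a century non-leap intervenes).
Leap-day weekdays: 2000:Tue 2004:Sun 2008:Fri✓ 2012:Wed 2016:Mon 2020:Sat 2024:Thu 2028:Tue 2032:Sun 2036:Fri✓ 2040:Wed 2044:Mon 2048:Sat 2052:Thu 2056:Tue 2060:Sun 2064:Fri✓ 2068:Wed 2072:Mon 2076:Sat 2080:Thu 2084:Tue 2088:Sun 2092:Fri✓ 2096:Wed 2104:Fri✓ 2108:Wed
Friday: 2008, 2036, 2064, 2092, 2104 → 5.

5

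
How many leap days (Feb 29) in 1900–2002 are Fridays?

Leap years in 1900–2002: 25 of them.
Feb 29 weekday advances by 5 (mod 7) from one leap year to the next four years later (or differs when a century non-leap intervenes).
Leap-day weekdays: 1904:Mon 1908:Sat 1912:Thu 1916:Tue 1920:Sun 1924:Fri✓ 1928:Wed 1932:Mon 1936:Sat 1940:Thu 1944:Tue 1948:Sun 1952:Fri✓ 1956:Wed 1960:Mon 1964:Sat 1968:Thu 1972:Tue 1976:Sun 1980:Fri✓ 1984:Wed 1988:Mon 1992:Sat 1996:Thu 2000:Tue
Friday: 1924, 1952, 1980 → 3.

3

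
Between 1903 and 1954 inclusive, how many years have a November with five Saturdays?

14

November has 30 days; it has five Saturdays when Saturday falls among the first (month-length − 28) days — i.e. when November 1 is one of Saturday/Friday.
November 1 by year: 1903:Sun 1904:Tue 1905:Wed 1906:Thu 1907:Fri✓ 1908:Sun 1909:Mon 1910:Tue 1911:Wed 1912:Fri✓ 1913:Sat✓ 1914:Sun 1915:Mon 1916:Wed 1917:Thu …(22 more)… 1940:Fri✓ 1941:Sat✓ 1942:Sun 1943:Mon 1944:Wed 1945:Thu 1946:Fri✓ 1947:Sat✓ 1948:Mon 1949:Tue 1950:Wed 1951:Thu 1952:Sat✓ 1953:Sun 1954:Mon
Years with five Saturdays: 1907, 1912, 1913, 1918, 1919, 1924, 1929, 1930, 1935, 1940, 1941, 1946, 1947, 1952 → 14.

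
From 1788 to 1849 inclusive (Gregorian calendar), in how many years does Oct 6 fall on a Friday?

8

Track Oct 6's weekday year by year (advancing +1, or +2 across a Feb 29):
  1788: Mon  1789: Tue (+1)  1790: Wed (+1)  1791: Thu (+1)  1792: Sat (+2)
  1793: Sun (+1)  1794: Mon (+1)  1795: Tue (+1)  1796: Thu (+2)  1797: Fri (+1) ✓
  1798: Sat (+1)  1799: Sun (+1)  1800: Mon (+1)  1801: Tue (+1)  … (34 more years) …
  1836: Thu (+2)  1837: Fri (+1) ✓  1838: Sat (+1)  1839: Sun (+1)  1840: Tue (+2)
  1841: Wed (+1)  1842: Thu (+1)  1843: Fri (+1) ✓  1844: Sun (+2)  1845: Mon (+1)
  1846: Tue (+1)  1847: Wed (+1)  1848: Fri (+2) ✓  1849: Sat (+1)
Friday years: 1797, 1809, 1815, 1820, 1826, 1837, 1843, 1848 — 8 in total.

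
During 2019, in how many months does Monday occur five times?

4

A month of length L has five Mondays iff its first Monday is on day ≤ L−28 (so day 1–3 in a 31-day month, 1–2 in a 30-day month, day 1 in a leap February).
Checking each month of 2019: Jan starts Tue (31d); Feb starts Fri (28d); Mar starts Fri (31d); Apr starts Mon (30d) ✓; May starts Wed (31d); Jun starts Sat (30d); Jul starts Mon (31d) ✓; Aug starts Thu (31d); Sep starts Sun (30d) ✓; Oct starts Tue (31d); Nov starts Fri (30d); Dec starts Sun (31d) ✓.
Five-Monday months: April, July, September, December → 4.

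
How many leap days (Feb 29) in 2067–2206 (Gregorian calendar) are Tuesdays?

Leap years in 2067–2206: 33 of them.
Feb 29 weekday advances by 5 (mod 7) from one leap year to the next four years later (or differs when a century non-leap intervenes).
Leap-day weekdays: 2068:Wed 2072:Mon 2076:Sat 2080:Thu 2084:Tue✓ 2088:Sun 2092:Fri 2096:Wed 2104:Fri 2108:Wed 2112:Mon 2116:Sat 2120:Thu …(7 more)… 2152:Tue✓ 2156:Sun 2160:Fri 2164:Wed 2168:Mon 2172:Sat 2176:Thu 2180:Tue✓ 2184:Sun 2188:Fri 2192:Wed 2196:Mon 2204:Wed
Tuesday: 2084, 2124, 2152, 2180 → 4.

4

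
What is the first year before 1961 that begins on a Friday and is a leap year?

1960

Jan 1 advances by 2 weekdays after a leap year and by 1 after a common year.
1961: Jan 1 is Sunday.
1960: Friday (leap)
1960 begins on a Friday and is a leap year.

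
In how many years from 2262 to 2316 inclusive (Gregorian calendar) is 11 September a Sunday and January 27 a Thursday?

Check each year's weekday for 11 September and January 27:
  2262: Thu/Mon  2263: Fri/Tue  2264: Sun/Wed  2265: Mon/Fri  2266: Tue/Sat  2267: Wed/Sun  2268: Fri/Mon  2269: Sat/Wed  2270: Sun/Thu ✓  2271: Mon/Fri  2272: Wed/Sat  2273: Thu/Mon  2274: Fri/Tue  2275: Sat/Wed  …(27 more)…  2303: Fri/Tue  2304: Sun/Wed  2305: Mon/Fri  2306: Tue/Sat  2307: Wed/Sun  2308: Fri/Mon  2309: Sat/Wed  2310: Sun/Thu ✓  2311: Mon/Fri  2312: Wed/Sat  2313: Thu/Mon  2314: Fri/Tue  2315: Sat/Wed  2316: Mon/Thu
Both conditions hold in: 2270, 2281, 2287, 2298, 2310 — 5.

5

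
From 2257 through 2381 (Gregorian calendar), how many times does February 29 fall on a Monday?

Leap years in 2257–2381: 30 of them.
Feb 29 weekday advances by 5 (mod 7) from one leap year to the next four years later (or differs when a century non-leap intervenes).
Leap-day weekdays: 2260:Wed 2264:Mon✓ 2268:Sat 2272:Thu 2276:Tue 2280:Sun 2284:Fri 2288:Wed 2292:Mon✓ 2296:Sat 2304:Mon✓ 2308:Sat 2312:Thu …(4 more)… 2332:Mon✓ 2336:Sat 2340:Thu 2344:Tue 2348:Sun 2352:Fri 2356:Wed 2360:Mon✓ 2364:Sat 2368:Thu 2372:Tue 2376:Sun 2380:Fri
Monday: 2264, 2292, 2304, 2332, 2360 → 5.

5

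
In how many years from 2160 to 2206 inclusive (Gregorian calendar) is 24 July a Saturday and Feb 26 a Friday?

Check each year's weekday for 24 July and Feb 26:
  2160: Thu/Tue  2161: Fri/Thu  2162: Sat/Fri ✓  2163: Sun/Sat  2164: Tue/Sun  2165: Wed/Tue  2166: Thu/Wed  2167: Fri/Thu  2168: Sun/Fri  2169: Mon/Sun  2170: Tue/Mon  2171: Wed/Tue  2172: Fri/Wed  2173: Sat/Fri ✓  …(19 more)…  2193: Wed/Tue  2194: Thu/Wed  2195: Fri/Thu  2196: Sun/Fri  2197: Mon/Sun  2198: Tue/Mon  2199: Wed/Tue  2200: Thu/Wed  2201: Fri/Thu  2202: Sat/Fri ✓  2203: Sun/Sat  2204: Tue/Sun  2205: Wed/Tue  2206: Thu/Wed
Both conditions hold in: 2162, 2173, 2179, 2190, 2202 — 5.

5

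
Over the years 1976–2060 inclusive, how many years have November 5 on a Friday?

Track November 5's weekday year by year (advancing +1, or +2 across a Feb 29):
  1976: Fri ✓  1977: Sat (+1)  1978: Sun (+1)  1979: Mon (+1)  1980: Wed (+2)
  1981: Thu (+1)  1982: Fri (+1) ✓  1983: Sat (+1)  1984: Mon (+2)  1985: Tue (+1)
  1986: Wed (+1)  1987: Thu (+1)  1988: Sat (+2)  1989: Sun (+1)  … (57 more years) …
  2047: Tue (+1)  2048: Thu (+2)  2049: Fri (+1) ✓  2050: Sat (+1)  2051: Sun (+1)
  2052: Tue (+2)  2053: Wed (+1)  2054: Thu (+1)  2055: Fri (+1) ✓  2056: Sun (+2)
  2057: Mon (+1)  2058: Tue (+1)  2059: Wed (+1)  2060: Fri (+2) ✓
Friday years: 1976, 1982, 1993, 1999, 2004, 2010, 2021, 2027, 2032, 2038, 2049, 2055, 2060 — 13 in total.

13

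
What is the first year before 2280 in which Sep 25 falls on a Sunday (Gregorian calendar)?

From one year to the next, a fixed date's weekday advances by 1, or by 2 when a Feb 29 lies between the two dates.
2280: September 25 is Saturday.
2279: Thursday (−2)
2278: Wednesday (−1)
2277: Tuesday (−1)
2276: Monday (−1)
2275: Saturday (−2)
2274: Friday (−1)
2273: Thursday (−1)
2272: Wednesday (−1)
2271: Monday (−2)
2270: Sunday (−1)
Sep 25 falls on a Sunday in 2270.

2270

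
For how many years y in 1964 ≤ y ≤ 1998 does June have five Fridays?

June has 30 days; it has five Fridays when Friday falls among the first (month-length − 28) days — i.e. when June 1 is one of Friday/Thursday.
June 1 by year: 1964:Mon 1965:Tue 1966:Wed 1967:Thu✓ 1968:Sat 1969:Sun 1970:Mon 1971:Tue 1972:Thu✓ 1973:Fri✓ 1974:Sat 1975:Sun 1976:Tue 1977:Wed 1978:Thu✓ …(5 more)… 1984:Fri✓ 1985:Sat 1986:Sun 1987:Mon 1988:Wed 1989:Thu✓ 1990:Fri✓ 1991:Sat 1992:Mon 1993:Tue 1994:Wed 1995:Thu✓ 1996:Sat 1997:Sun 1998:Mon
Years with five Fridays: 1967, 1972, 1973, 1978, 1979, 1984, 1989, 1990, 1995 → 9.

9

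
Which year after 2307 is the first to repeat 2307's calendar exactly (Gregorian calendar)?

2318

Two years share a calendar iff Jan 1 falls on the same weekday and both are leap or both are common. 2307: Jan 1 is Tuesday, common year.
2308: Jan 1 Wednesday, leap
2309: Jan 1 Friday, common
2310: Jan 1 Saturday, common
2311: Jan 1 Sunday, common
2312: Jan 1 Monday, leap
2313: Jan 1 Wednesday, common
2314: Jan 1 Thursday, common
2315: Jan 1 Friday, common
2316: Jan 1 Saturday, leap
2317: Jan 1 Monday, common
2318: Jan 1 Tuesday, common
2318 matches on both conditions.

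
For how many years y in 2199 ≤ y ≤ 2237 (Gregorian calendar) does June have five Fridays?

June has 30 days; it has five Fridays when Friday falls among the first (month-length − 28) days — i.e. when June 1 is one of Friday/Thursday.
June 1 by year: 2199:Sat 2200:Sun 2201:Mon 2202:Tue 2203:Wed 2204:Fri✓ 2205:Sat 2206:Sun 2207:Mon 2208:Wed 2209:Thu✓ 2210:Fri✓ 2211:Sat 2212:Mon 2213:Tue …(9 more)… 2223:Sun 2224:Tue 2225:Wed 2226:Thu✓ 2227:Fri✓ 2228:Sun 2229:Mon 2230:Tue 2231:Wed 2232:Fri✓ 2233:Sat 2234:Sun 2235:Mon 2236:Wed 2237:Thu✓
Years with five Fridays: 2204, 2209, 2210, 2215, 2220, 2221, 2226, 2227, 2232, 2237 → 10.

10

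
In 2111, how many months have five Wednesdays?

A month of length L has five Wednesdays iff its first Wednesday is on day ≤ L−28 (so day 1–3 in a 31-day month, 1–2 in a 30-day month, day 1 in a leap February).
Checking each month of 2111: Jan starts Thu (31d); Feb starts Sun (28d); Mar starts Sun (31d); Apr starts Wed (30d) ✓; May starts Fri (31d); Jun starts Mon (30d); Jul starts Wed (31d) ✓; Aug starts Sat (31d); Sep starts Tue (30d) ✓; Oct starts Thu (31d); Nov starts Sun (30d); Dec starts Tue (31d) ✓.
Five-Wednesday months: April, July, September, December → 4.

4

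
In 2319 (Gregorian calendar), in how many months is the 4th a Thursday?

2

Check the 4th of each month of 2319: Jan 4: Sat, Feb 4: Tue, Mar 4: Tue, Apr 4: Fri, May 4: Sun, Jun 4: Wed, Jul 4: Fri, Aug 4: Mon, Sep 4: Thu, Oct 4: Sat, Nov 4: Tue, Dec 4: Thu.
Thursday occurs in September, December — 2 months.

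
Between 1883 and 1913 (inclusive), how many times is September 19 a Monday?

Track September 19's weekday year by year (advancing +1, or +2 across a Feb 29):
  1883: Wed  1884: Fri (+2)  1885: Sat (+1)  1886: Sun (+1)  1887: Mon (+1) ✓
  1888: Wed (+2)  1889: Thu (+1)  1890: Fri (+1)  1891: Sat (+1)  1892: Mon (+2) ✓
  1893: Tue (+1)  1894: Wed (+1)  1895: Thu (+1)  1896: Sat (+2)  … (3 more years) …
  1900: Wed (+1)  1901: Thu (+1)  1902: Fri (+1)  1903: Sat (+1)  1904: Mon (+2) ✓
  1905: Tue (+1)  1906: Wed (+1)  1907: Thu (+1)  1908: Sat (+2)  1909: Sun (+1)
  1910: Mon (+1) ✓  1911: Tue (+1)  1912: Thu (+2)  1913: Fri (+1)
Monday years: 1887, 1892, 1898, 1904, 1910 — 5 in total.

5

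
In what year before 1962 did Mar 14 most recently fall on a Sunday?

From one year to the next, a fixed date's weekday advances by 1, or by 2 when a Feb 29 lies between the two dates.
1962: March 14 is Wednesday.
1961: Tuesday (−1)
1960: Monday (−1)
1959: Saturday (−2)
1958: Friday (−1)
1957: Thursday (−1)
1956: Wednesday (−1)
1955: Monday (−2)
1954: Sunday (−1)
Mar 14 falls on a Sunday in 1954.

1954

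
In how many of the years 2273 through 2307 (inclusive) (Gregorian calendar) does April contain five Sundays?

11

April has 30 days; it has five Sundays when Sunday falls among the first (month-length − 28) days — i.e. when April 1 is one of Sunday/Saturday.
April 1 by year: 2273:Tue 2274:Wed 2275:Thu 2276:Sat✓ 2277:Sun✓ 2278:Mon 2279:Tue 2280:Thu 2281:Fri 2282:Sat✓ 2283:Sun✓ 2284:Tue 2285:Wed 2286:Thu 2287:Fri …(5 more)… 2293:Sat✓ 2294:Sun✓ 2295:Mon 2296:Wed 2297:Thu 2298:Fri 2299:Sat✓ 2300:Sun✓ 2301:Mon 2302:Tue 2303:Wed 2304:Fri 2305:Sat✓ 2306:Sun✓ 2307:Mon
Years with five Sundays: 2276, 2277, 2282, 2283, 2288, 2293, 2294, 2299, 2300, 2305, 2306 → 11.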